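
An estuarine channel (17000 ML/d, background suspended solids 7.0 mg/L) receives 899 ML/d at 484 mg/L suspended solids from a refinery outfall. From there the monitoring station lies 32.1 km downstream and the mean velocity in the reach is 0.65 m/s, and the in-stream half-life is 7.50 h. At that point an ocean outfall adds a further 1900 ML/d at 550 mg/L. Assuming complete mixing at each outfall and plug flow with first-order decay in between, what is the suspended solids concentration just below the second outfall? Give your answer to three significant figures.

60.7 mg/L

Mixed concentration C = ΣQC/ΣQ = (17000·7.000 + 899.0·484.0) / 17900 = 554100/17900 = 30.96 mg/L; combined flow 17900 ML/d.
Travel time t = 32.1·1000 / 0.65 = 49380 s = 13.72 h.
Half-life 7.50 h → k = ln 2 / 7.50 = 0.09242 h⁻¹ = 2.218 d⁻¹.
After decay, C = 30.96 × e^(−kt) = 30.96 × 0.2814 = 8.713 mg/L.
Second outfall: C = (17900·8.713 + 1900·550.0)/19800 = 60.66 mg/L.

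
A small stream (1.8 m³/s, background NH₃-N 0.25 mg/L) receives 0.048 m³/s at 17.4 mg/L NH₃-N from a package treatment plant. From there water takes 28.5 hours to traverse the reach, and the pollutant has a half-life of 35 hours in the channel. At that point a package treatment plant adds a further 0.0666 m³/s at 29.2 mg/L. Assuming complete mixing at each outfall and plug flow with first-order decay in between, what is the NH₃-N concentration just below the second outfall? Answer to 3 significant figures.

1.40 mg/L

After mixing, C = (1.800·0.2500 + 0.04800·17.40) / 1.848 = 1.285/1.848 = 0.6955 mg/L; combined flow 1.848 m³/s.
Half-life 35 h → k = ln 2 / 35 = 0.01980 h⁻¹ = 0.4753 d⁻¹.
After decay, C = 0.6955 × e^(−kt) = 0.6955 × 0.5687 = 0.3955 mg/L.
Second outfall: C = (1.848·0.3955 + 0.06660·29.20)/1.915 = 1.397 mg/L.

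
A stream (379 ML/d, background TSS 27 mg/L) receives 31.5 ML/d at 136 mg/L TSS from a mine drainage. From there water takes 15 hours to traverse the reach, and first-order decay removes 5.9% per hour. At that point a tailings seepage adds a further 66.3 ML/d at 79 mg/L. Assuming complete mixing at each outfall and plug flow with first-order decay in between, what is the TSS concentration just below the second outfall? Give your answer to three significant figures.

23.2 mg/L

Conservation of mass: C = (379.0·27.00 + 31.50·136.0) / 410.5 = 14520/410.5 = 35.36 mg/L; combined flow 410.5 ML/d.
5.9%/h lost → k = −ln(1 − 0.059) = 0.06081 h⁻¹.
After decay, C = 35.36 × e^(−kt) = 35.36 × 0.4016 = 14.20 mg/L.
Second outfall: C = (410.5·14.20 + 66.30·79.00)/476.8 = 23.21 mg/L.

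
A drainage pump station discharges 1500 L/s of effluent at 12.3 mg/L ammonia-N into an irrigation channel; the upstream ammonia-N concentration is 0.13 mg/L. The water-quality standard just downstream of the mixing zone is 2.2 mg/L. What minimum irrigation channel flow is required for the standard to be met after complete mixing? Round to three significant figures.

7320 L/s

Set C_mix = 2.2: (Q·0.1300 + 1500·12.30) / (Q + 1500) = 2.2
→ Q = 1500·(12.30 − 2.2)/(2.2 − 0.1300) = 7319 L/s.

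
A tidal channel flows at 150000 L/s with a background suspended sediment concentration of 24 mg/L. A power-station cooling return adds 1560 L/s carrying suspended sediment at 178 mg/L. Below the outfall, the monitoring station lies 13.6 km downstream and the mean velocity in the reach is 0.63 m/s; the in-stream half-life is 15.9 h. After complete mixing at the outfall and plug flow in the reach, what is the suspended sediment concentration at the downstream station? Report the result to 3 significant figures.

Flow-weighted average: C = (150000·24.00 + 1560·178.0) / 151600 = 3878000/151600 = 25.59 mg/L.
Travel time t = 13.6·1000 / 0.63 = 21590 s = 5.996 h.
Half-life 15.9 h → k = ln 2 / 15.9 = 0.04359 h⁻¹ = 1.046 d⁻¹.
Applying C = C₀e^(−kt): 25.59 × 0.7700 = 19.70 mg/L.

19.7 mg/L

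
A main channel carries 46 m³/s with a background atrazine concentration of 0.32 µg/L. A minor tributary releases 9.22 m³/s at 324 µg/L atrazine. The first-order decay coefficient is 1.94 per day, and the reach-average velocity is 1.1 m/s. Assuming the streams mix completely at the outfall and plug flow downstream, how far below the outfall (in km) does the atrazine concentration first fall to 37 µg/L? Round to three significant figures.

Mixed concentration C = ΣQC/ΣQ = (46.00·0.3200 + 9.220·324.0) / 55.22 = 3002/55.22 = 54.36 µg/L.
Set 54.36·exp(−k·t) = 37 → t = ln(54.36/37)/k = 17140 s = 4.760 h.
Distance = v·t = 1.1·17140 = 18850 m = 18.85 km.

18.9 km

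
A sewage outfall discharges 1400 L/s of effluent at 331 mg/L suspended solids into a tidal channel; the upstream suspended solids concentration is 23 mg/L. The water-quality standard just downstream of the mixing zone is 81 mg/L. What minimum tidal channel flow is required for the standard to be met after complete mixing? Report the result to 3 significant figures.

6030 L/s

Set C_mix = 81: (Q·23.00 + 1400·331.0) / (Q + 1400) = 81
→ Q = 1400·(331.0 − 81)/(81 − 23.00) = 6034 L/s.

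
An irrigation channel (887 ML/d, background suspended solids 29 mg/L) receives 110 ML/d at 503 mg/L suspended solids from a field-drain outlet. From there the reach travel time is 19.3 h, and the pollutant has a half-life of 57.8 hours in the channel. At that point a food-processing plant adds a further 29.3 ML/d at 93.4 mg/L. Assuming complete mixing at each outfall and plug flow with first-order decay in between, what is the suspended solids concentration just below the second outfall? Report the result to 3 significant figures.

Mixed concentration C = ΣQC/ΣQ = (887.0·29.00 + 110.0·503.0) / 997.0 = 81050/997.0 = 81.30 mg/L; combined flow 997.0 ML/d.
Half-life 57.8 h → k = ln 2 / 57.8 = 0.01199 h⁻¹ = 0.2878 d⁻¹.
After decay, C = 81.30 × e^(−kt) = 81.30 × 0.7934 = 64.50 mg/L.
At the second outfall, C = (997.0·64.50 + 29.30·93.40) / (997.0 + 29.30) = 65.32 mg/L.

65.3 mg/L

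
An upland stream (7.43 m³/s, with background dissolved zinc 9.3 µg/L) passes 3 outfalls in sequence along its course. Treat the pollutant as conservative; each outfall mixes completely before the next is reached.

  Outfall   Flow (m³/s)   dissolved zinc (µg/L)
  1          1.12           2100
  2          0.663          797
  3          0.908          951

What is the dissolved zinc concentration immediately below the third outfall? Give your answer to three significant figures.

377 µg/L

Outfall 1: combined Q = 8.550 m³/s; C = (7.430·9.300 + 1.120·2100)/8.550 = 283.2 µg/L.
Outfall 2: combined Q = 9.213 m³/s; C = (8.550·283.2 + 0.6630·797.0)/9.213 = 320.1 µg/L.
Outfall 3: combined Q = 10.12 m³/s; C = (9.213·320.1 + 0.9080·951.0)/10.12 = 376.7 µg/L.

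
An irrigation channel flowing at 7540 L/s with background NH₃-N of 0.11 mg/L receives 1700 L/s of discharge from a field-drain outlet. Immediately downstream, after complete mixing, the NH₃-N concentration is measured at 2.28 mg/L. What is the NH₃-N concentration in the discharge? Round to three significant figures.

Mass balance: 7540·0.1100 + 1700·Cₑ = 9240·2.280
→ Cₑ = (9240·2.280 − 7540·0.1100) / 1700 = 11.90 mg/L.

11.9 mg/L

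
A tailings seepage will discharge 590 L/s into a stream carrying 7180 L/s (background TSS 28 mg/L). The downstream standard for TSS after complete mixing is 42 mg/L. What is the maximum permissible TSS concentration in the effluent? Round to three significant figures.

212 mg/L

At the limit, (Qr·Cr + Qe·Cₑ)/(Qr + Qe) = 42:
Cₑ = (7770·42 − 7180·28.00) / 590.0 = 212.4 mg/L.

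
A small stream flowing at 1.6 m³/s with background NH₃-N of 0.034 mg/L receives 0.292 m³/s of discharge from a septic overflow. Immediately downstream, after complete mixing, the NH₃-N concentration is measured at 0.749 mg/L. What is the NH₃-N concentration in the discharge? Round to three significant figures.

4.67 mg/L

Mass balance: 1.600·0.03400 + 0.2920·Cₑ = 1.892·0.7490
→ Cₑ = (1.892·0.7490 − 1.600·0.03400) / 0.2920 = 4.667 mg/L.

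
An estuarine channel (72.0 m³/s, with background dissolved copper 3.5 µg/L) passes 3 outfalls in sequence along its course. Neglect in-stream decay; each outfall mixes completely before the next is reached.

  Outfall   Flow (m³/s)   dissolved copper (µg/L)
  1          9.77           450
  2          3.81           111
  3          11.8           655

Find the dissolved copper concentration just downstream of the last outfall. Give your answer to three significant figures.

131 µg/L

After outfall 1: Q = 72.00 + 9.770 = 81.77 m³/s; C = (72.00·3.500 + 9.770·450.0)/81.77 = 56.85 µg/L.
After outfall 2: Q = 81.77 + 3.810 = 85.58 m³/s; C = (81.77·56.85 + 3.810·111.0)/85.58 = 59.26 µg/L.
After outfall 3: Q = 85.58 + 11.80 = 97.38 m³/s; C = (85.58·59.26 + 11.80·655.0)/97.38 = 131.4 µg/L.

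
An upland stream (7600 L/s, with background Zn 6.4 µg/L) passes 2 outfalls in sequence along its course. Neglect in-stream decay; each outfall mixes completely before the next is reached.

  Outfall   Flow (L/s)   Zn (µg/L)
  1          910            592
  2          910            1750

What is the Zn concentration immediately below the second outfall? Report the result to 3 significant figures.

231 µg/L

After outfall 1: Q = 7600 + 910.0 = 8510 L/s; C = (7600·6.400 + 910.0·592.0)/8510 = 69.02 µg/L.
After outfall 2: Q = 8510 + 910.0 = 9420 L/s; C = (8510·69.02 + 910.0·1750)/9420 = 231.4 µg/L.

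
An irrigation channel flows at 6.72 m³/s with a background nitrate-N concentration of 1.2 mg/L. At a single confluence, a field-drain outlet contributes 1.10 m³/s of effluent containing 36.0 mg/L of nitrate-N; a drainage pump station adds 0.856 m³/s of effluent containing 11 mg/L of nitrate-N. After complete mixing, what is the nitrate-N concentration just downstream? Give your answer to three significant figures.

After mixing, C = (6.720·1.200 + 1.100·36.00 + 0.8560·11.00) / 8.676 = 57.08/8.676 = 6.579 mg/L.

6.58 mg/L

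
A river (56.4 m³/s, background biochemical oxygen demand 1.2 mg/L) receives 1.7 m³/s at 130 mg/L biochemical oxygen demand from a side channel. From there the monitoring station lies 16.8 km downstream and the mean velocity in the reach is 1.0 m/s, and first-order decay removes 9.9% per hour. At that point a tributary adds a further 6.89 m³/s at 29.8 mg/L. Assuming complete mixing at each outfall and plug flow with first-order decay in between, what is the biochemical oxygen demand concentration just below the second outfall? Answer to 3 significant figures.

After mixing, C = (56.40·1.200 + 1.700·130.0) / 58.10 = 288.7/58.10 = 4.969 mg/L; combined flow 58.10 m³/s.
Travel time t = 16.8·1000 / 1.0 = 16800 s = 4.667 h.
9.9%/h lost → k = −ln(1 − 0.099) = 0.1043 h⁻¹.
First-order decay: C = 4.969·exp(−k·t) = 4.969·0.6148 = 3.055 mg/L.
At the second outfall, C = (58.10·3.055 + 6.890·29.80) / (58.10 + 6.890) = 5.890 mg/L.

5.89 mg/L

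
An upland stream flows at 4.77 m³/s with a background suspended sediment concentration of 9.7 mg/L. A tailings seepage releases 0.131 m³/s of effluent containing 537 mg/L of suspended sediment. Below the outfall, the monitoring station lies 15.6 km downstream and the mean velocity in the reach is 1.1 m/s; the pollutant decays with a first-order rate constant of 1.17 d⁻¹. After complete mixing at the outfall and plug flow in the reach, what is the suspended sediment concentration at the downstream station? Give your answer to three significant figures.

19.6 mg/L

Mass balance: C = (4.770·9.700 + 0.1310·537.0) / 4.901 = 116.6/4.901 = 23.79 mg/L.
Travel time t = 15.6·1000 / 1.1 = 14180 s = 3.939 h.
Decay over the reach: 23.79·exp(−kt) = 23.79·0.8253 = 19.64 mg/L.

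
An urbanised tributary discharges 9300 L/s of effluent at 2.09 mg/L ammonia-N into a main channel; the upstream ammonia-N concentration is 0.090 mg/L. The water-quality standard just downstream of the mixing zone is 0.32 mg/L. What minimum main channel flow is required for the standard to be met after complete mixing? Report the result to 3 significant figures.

Set C_mix = 0.32: (Q·0.09000 + 9300·2.090) / (Q + 9300) = 0.32
→ Q = 9300·(2.090 − 0.32)/(0.32 − 0.09000) = 71570 L/s.

71600 L/s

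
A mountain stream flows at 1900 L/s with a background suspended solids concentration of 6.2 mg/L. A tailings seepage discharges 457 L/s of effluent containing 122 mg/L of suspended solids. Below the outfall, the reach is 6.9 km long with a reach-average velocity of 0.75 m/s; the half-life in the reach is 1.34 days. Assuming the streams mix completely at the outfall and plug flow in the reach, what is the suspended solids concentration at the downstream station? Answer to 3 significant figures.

Mixed concentration C = ΣQC/ΣQ = (1900·6.200 + 457.0·122.0) / 2357 = 67530/2357 = 28.65 mg/L.
Travel time t = 6.9·1000 / 0.75 = 9200 s = 2.556 h.
Half-life 1.34 d → k = ln 2 / 1.34 = 0.5173 d⁻¹.
After decay, C = 28.65 × e^(−kt) = 28.65 × 0.9464 = 27.12 mg/L.

27.1 mg/L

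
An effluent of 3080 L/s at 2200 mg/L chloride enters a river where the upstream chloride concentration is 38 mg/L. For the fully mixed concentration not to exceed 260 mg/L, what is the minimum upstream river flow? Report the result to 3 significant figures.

Set C_mix = 260: (Q·38.00 + 3080·2200) / (Q + 3080) = 260
→ Q = 3080·(2200 − 260)/(260 − 38.00) = 26920 L/s.

26900 L/s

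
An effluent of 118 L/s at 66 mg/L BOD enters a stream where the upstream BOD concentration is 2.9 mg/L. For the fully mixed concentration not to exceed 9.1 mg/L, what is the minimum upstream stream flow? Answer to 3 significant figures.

Set C_mix = 9.1: (Q·2.900 + 118.0·66.00) / (Q + 118.0) = 9.1
→ Q = 118.0·(66.00 − 9.1)/(9.1 − 2.900) = 1083 L/s.

1080 L/s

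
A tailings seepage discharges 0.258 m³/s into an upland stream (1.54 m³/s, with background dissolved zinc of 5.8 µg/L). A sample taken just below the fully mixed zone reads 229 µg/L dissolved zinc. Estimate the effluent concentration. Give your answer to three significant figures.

Mass balance: 1.540·5.800 + 0.2580·Cₑ = 1.798·229.0
→ Cₑ = (1.798·229.0 − 1.540·5.800) / 0.2580 = 1561 µg/L.

1560 µg/L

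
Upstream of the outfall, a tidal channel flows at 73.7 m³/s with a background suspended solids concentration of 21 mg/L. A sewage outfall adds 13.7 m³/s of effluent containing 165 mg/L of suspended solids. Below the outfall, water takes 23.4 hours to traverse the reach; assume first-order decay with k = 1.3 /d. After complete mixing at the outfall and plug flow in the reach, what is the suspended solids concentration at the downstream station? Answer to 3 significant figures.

Conservation of mass: C = (73.70·21.00 + 13.70·165.0) / 87.40 = 3808/87.40 = 43.57 mg/L.
Decay over the reach: 43.57·exp(−kt) = 43.57·0.2815 = 12.27 mg/L.

12.3 mg/L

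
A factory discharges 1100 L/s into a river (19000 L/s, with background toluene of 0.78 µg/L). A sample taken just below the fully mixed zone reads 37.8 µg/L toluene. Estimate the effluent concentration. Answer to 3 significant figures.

Mass balance: 19000·0.7800 + 1100·Cₑ = 20100·37.80
→ Cₑ = (20100·37.80 − 19000·0.7800) / 1100 = 677.2 µg/L.

677 µg/L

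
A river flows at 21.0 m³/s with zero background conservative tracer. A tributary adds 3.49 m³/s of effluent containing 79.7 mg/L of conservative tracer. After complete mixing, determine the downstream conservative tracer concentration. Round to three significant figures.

Conservation of mass: C = (21.00·0 + 3.490·79.70) / 24.49 = 278.2/24.49 = 11.36 mg/L.

11.4 mg/L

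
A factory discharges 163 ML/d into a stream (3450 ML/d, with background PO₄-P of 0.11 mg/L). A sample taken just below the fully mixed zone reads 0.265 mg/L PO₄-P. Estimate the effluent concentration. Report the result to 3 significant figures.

Mass balance: 3450·0.1100 + 163.0·Cₑ = 3613·0.2650
→ Cₑ = (3613·0.2650 − 3450·0.1100) / 163.0 = 3.546 mg/L.

3.55 mg/L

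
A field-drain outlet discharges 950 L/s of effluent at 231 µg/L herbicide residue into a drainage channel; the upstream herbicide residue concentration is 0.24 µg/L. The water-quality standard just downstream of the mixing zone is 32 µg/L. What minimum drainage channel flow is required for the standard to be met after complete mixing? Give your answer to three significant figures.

5950 L/s

Set C_mix = 32: (Q·0.2400 + 950.0·231.0) / (Q + 950.0) = 32
→ Q = 950.0·(231.0 − 32)/(32 − 0.2400) = 5952 L/s.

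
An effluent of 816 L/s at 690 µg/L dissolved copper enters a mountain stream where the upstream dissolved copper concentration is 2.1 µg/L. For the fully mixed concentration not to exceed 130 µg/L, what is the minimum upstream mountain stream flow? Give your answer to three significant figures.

3570 L/s

Set C_mix = 130: (Q·2.100 + 816.0·690.0) / (Q + 816.0) = 130
→ Q = 816.0·(690.0 − 130)/(130 − 2.100) = 3573 L/s.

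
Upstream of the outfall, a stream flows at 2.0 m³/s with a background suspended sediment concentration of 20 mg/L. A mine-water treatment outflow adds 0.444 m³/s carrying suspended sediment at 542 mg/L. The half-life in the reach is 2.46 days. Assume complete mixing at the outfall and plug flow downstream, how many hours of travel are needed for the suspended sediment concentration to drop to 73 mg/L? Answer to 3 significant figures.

38.6 h

Mixed concentration C = ΣQC/ΣQ = (2.000·20.00 + 0.4440·542.0) / 2.444 = 280.6/2.444 = 114.8 mg/L.
Half-life 2.46 d → k = ln 2 / 2.46 = 0.2818 d⁻¹.
114.8·exp(−k·t) = 73 → t = ln(114.8/73)/k = 138900 s = 38.59 h.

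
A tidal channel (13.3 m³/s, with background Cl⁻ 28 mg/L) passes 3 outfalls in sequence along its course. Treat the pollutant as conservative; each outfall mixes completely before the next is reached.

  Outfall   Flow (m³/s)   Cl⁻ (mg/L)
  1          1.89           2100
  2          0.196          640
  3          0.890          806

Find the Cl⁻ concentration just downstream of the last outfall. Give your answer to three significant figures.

After outfall 1: Q = 13.30 + 1.890 = 15.19 m³/s; C = (13.30·28.00 + 1.890·2100)/15.19 = 285.8 mg/L.
After outfall 2: Q = 15.19 + 0.1960 = 15.39 m³/s; C = (15.19·285.8 + 0.1960·640.0)/15.39 = 290.3 mg/L.
After outfall 3: Q = 15.39 + 0.8900 = 16.28 m³/s; C = (15.39·290.3 + 0.8900·806.0)/16.28 = 318.5 mg/L.

319 mg/L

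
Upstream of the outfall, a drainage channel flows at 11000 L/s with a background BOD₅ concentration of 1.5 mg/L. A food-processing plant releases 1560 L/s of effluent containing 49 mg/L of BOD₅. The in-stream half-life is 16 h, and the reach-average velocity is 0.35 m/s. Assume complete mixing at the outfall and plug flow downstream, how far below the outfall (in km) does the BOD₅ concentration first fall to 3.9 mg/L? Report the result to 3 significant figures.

18.6 km

Conservation of mass: C = (11000·1.500 + 1560·49.00) / 12560 = 92940/12560 = 7.400 mg/L.
Half-life 16 h → k = ln 2 / 16 = 0.04332 h⁻¹ = 1.040 d⁻¹.
Set 7.400·exp(−k·t) = 3.9 → t = ln(7.400/3.9)/k = 53220 s = 14.78 h.
Distance = v·t = 0.35·53220 = 18630 m = 18.63 km.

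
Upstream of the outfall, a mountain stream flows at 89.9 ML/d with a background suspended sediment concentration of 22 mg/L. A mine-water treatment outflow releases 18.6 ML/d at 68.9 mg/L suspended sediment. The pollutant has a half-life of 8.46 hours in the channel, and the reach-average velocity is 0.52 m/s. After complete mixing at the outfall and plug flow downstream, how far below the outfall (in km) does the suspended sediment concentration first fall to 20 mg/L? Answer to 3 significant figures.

9.29 km

Conservation of mass: C = (89.90·22.00 + 18.60·68.90) / 108.5 = 3259/108.5 = 30.04 mg/L.
Half-life 8.46 h → k = ln 2 / 8.46 = 0.08193 h⁻¹ = 1.966 d⁻¹.
Set 30.04·exp(−k·t) = 20 → t = ln(30.04/20)/k = 17870 s = 4.965 h.
Distance = v·t = 0.52·17870 = 9295 m = 9.295 km.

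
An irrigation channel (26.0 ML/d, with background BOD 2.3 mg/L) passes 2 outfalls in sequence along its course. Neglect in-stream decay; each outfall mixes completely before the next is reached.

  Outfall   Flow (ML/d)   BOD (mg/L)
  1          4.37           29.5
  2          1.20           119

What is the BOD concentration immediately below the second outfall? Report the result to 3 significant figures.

After outfall 1: Q = 26.00 + 4.370 = 30.37 ML/d; C = (26.00·2.300 + 4.370·29.50)/30.37 = 6.214 mg/L.
After outfall 2: Q = 30.37 + 1.200 = 31.57 ML/d; C = (30.37·6.214 + 1.200·119.0)/31.57 = 10.50 mg/L.

10.5 mg/L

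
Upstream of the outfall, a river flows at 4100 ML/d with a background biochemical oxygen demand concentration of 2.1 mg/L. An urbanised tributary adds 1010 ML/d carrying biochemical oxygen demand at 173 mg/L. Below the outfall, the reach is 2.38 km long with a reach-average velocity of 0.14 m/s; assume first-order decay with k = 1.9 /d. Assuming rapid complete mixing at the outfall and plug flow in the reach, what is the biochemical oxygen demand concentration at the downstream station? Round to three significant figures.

Conservation of mass: C = (4100·2.100 + 1010·173.0) / 5110 = 183300/5110 = 35.88 mg/L.
Travel time t = 2.38·1000 / 0.14 = 17000 s = 4.722 h.
First-order decay: C = 35.88·exp(−k·t) = 35.88·0.6881 = 24.69 mg/L.

24.7 mg/L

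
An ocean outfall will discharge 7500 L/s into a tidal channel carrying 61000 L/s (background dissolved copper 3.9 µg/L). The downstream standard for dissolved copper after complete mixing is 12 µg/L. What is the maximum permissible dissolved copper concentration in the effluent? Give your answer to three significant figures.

77.9 µg/L

At the limit, (Qr·Cr + Qe·Cₑ)/(Qr + Qe) = 12:
Cₑ = (68500·12 − 61000·3.900) / 7500 = 77.88 µg/L.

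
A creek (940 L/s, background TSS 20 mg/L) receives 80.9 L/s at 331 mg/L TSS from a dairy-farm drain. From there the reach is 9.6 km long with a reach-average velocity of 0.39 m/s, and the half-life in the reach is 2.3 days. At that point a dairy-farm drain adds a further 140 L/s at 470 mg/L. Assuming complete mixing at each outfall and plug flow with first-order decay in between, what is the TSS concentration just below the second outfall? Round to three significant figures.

92.7 mg/L

Mass balance: C = (940.0·20.00 + 80.90·331.0) / 1021 = 45580/1021 = 44.64 mg/L; combined flow 1021 L/s.
Travel time t = 9.6·1000 / 0.39 = 24620 s = 6.838 h.
Half-life 2.3 d → k = ln 2 / 2.3 = 0.3014 d⁻¹.
Applying C = C₀e^(−kt): 44.64 × 0.9177 = 40.97 mg/L.
At the second outfall, C = (1021·40.97 + 140.0·470.0) / (1021 + 140.0) = 92.71 mg/L.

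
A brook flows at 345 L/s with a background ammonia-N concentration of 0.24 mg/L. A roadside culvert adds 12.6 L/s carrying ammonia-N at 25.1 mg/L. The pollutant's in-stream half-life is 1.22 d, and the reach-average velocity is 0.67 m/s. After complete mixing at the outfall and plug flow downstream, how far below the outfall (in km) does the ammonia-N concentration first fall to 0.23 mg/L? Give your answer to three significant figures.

161 km

Mass balance: C = (345.0·0.2400 + 12.60·25.10) / 357.6 = 399.1/357.6 = 1.116 mg/L.
Half-life 1.22 d → k = ln 2 / 1.22 = 0.5682 d⁻¹.
Set 1.116·exp(−k·t) = 0.23 → t = ln(1.116/0.23)/k = 240200 s = 66.72 h.
Distance = v·t = 0.67·240200 = 160900 m = 160.9 km.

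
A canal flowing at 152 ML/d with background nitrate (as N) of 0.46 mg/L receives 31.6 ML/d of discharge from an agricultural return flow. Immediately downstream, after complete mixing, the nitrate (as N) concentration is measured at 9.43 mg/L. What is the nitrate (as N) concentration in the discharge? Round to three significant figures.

52.6 mg/L

Mass balance: 152.0·0.4600 + 31.60·Cₑ = 183.6·9.430
→ Cₑ = (183.6·9.430 − 152.0·0.4600) / 31.60 = 52.58 mg/L.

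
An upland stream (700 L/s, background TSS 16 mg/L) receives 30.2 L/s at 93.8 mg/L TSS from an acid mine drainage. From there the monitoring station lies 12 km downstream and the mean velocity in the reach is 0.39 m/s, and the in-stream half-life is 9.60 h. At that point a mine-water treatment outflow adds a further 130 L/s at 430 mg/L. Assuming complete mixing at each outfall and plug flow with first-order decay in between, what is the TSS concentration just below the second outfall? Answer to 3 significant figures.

73.8 mg/L

Mass balance: C = (700.0·16.00 + 30.20·93.80) / 730.2 = 14030/730.2 = 19.22 mg/L; combined flow 730.2 L/s.
Travel time t = 12·1000 / 0.39 = 30770 s = 8.547 h.
Half-life 9.60 h → k = ln 2 / 9.60 = 0.07220 h⁻¹ = 1.733 d⁻¹.
Decay over the reach: 19.22·exp(−kt) = 19.22·0.5395 = 10.37 mg/L.
Second outfall: C = (730.2·10.37 + 130.0·430.0)/860.2 = 73.79 mg/L.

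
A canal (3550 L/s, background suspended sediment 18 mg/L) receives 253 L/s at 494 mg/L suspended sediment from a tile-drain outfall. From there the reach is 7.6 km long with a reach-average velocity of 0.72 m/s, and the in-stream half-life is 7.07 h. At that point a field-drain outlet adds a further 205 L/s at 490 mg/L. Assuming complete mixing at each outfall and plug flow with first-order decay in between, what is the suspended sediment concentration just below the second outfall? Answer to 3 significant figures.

60.4 mg/L

After mixing, C = (3550·18.00 + 253.0·494.0) / 3803 = 188900/3803 = 49.67 mg/L; combined flow 3803 L/s.
Travel time t = 7.6·1000 / 0.72 = 10560 s = 2.932 h.
Half-life 7.07 h → k = ln 2 / 7.07 = 0.09804 h⁻¹ = 2.353 d⁻¹.
First-order decay: C = 49.67·exp(−k·t) = 49.67·0.7502 = 37.26 mg/L.
Second outfall: C = (3803·37.26 + 205.0·490.0)/4008 = 60.41 mg/L.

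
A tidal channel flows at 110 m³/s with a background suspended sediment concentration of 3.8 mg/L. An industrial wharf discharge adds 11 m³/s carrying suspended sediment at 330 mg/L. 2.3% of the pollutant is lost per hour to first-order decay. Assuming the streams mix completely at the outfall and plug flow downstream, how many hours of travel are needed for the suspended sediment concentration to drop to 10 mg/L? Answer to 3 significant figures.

51.9 h

Flow-weighted average: C = (110.0·3.800 + 11.00·330.0) / 121.0 = 4048/121.0 = 33.45 mg/L.
2.3%/h lost → k = −ln(1 − 0.023) = 0.02327 h⁻¹.
33.45·exp(−k·t) = 10 → t = ln(33.45/10)/k = 186800 s = 51.90 h.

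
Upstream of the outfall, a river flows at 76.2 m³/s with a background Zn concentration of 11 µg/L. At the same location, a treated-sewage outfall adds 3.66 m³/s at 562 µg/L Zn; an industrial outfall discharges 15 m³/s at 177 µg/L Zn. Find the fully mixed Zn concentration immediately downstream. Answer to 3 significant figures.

After mixing, C = (76.20·11.00 + 3.660·562.0 + 15.00·177.0) / 94.86 = 5550/94.86 = 58.51 µg/L.

58.5 µg/L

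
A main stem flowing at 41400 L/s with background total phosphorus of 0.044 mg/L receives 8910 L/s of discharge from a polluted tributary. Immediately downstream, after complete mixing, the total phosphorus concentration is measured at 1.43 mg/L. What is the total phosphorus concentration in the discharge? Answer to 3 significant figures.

Mass balance: 41400·0.04400 + 8910·Cₑ = 50310·1.430
→ Cₑ = (50310·1.430 − 41400·0.04400) / 8910 = 7.870 mg/L.

7.87 mg/L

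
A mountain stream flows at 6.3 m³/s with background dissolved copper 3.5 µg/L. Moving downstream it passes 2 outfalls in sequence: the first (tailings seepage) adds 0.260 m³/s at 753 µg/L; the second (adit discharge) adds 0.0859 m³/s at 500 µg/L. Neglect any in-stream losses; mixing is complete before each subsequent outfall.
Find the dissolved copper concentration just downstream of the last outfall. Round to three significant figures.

39.2 µg/L

After outfall 1: Q = 6.300 + 0.2600 = 6.560 m³/s; C = (6.300·3.500 + 0.2600·753.0)/6.560 = 33.21 µg/L.
After outfall 2: Q = 6.560 + 0.08590 = 6.646 m³/s; C = (6.560·33.21 + 0.08590·500.0)/6.646 = 39.24 µg/L.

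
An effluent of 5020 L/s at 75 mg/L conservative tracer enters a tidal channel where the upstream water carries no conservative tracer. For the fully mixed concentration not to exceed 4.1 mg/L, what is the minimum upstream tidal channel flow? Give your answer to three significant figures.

Set C_mix = 4.1: (Q·0 + 5020·75.00) / (Q + 5020) = 4.1
→ Q = 5020·(75.00 − 4.1)/(4.1 − 0) = 86810 L/s.

86800 L/s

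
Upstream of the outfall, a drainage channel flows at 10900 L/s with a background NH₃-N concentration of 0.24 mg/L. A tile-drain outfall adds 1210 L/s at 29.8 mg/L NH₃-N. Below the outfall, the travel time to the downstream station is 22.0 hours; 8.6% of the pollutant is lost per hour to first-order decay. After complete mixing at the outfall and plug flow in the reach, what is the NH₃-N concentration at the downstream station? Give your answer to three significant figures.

0.442 mg/L

Mixed concentration C = ΣQC/ΣQ = (10900·0.2400 + 1210·29.80) / 12110 = 38670/12110 = 3.194 mg/L.
8.6%/h lost → k = −ln(1 − 0.086) = 0.08992 h⁻¹.
First-order decay: C = 3.194·exp(−k·t) = 3.194·0.1383 = 0.4417 mg/L.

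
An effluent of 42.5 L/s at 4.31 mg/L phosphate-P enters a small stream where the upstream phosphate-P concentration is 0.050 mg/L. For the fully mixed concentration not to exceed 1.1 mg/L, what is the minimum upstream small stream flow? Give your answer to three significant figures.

130 L/s

Set C_mix = 1.1: (Q·0.05000 + 42.50·4.310) / (Q + 42.50) = 1.1
→ Q = 42.50·(4.310 − 1.1)/(1.1 − 0.05000) = 129.9 L/s.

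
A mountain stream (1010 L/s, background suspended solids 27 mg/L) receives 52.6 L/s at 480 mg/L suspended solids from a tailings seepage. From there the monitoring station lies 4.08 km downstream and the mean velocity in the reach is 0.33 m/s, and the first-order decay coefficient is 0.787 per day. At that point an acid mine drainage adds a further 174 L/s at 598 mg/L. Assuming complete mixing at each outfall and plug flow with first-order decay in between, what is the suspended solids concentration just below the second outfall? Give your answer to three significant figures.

122 mg/L

Mass balance: C = (1010·27.00 + 52.60·480.0) / 1063 = 52520/1063 = 49.42 mg/L; combined flow 1063 L/s.
Travel time t = 4.08·1000 / 0.33 = 12360 s = 3.434 h.
After decay, C = 49.42 × e^(−kt) = 49.42 × 0.8935 = 44.16 mg/L.
At the second outfall, C = (1063·44.16 + 174.0·598.0) / (1063 + 174.0) = 122.1 mg/L.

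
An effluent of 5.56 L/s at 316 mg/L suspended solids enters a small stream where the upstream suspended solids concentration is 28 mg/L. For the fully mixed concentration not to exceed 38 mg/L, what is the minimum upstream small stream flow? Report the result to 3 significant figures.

155 L/s

Set C_mix = 38: (Q·28.00 + 5.560·316.0) / (Q + 5.560) = 38
→ Q = 5.560·(316.0 − 38)/(38 − 28.00) = 154.6 L/s.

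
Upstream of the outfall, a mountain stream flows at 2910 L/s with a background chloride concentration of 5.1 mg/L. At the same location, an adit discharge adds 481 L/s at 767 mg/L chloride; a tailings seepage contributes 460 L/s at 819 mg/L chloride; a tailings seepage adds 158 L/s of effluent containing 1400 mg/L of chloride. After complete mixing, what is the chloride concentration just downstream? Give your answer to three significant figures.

After mixing, C = (2910·5.100 + 481.0·767.0 + 460.0·819.0 + 158.0·1400) / 4009 = 981700/4009 = 244.9 mg/L.

245 mg/L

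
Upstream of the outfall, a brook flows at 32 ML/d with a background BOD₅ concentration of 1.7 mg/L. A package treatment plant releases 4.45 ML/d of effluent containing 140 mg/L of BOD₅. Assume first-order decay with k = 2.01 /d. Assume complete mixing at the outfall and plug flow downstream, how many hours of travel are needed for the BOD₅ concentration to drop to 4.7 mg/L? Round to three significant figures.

16.4 h

Flow-weighted average: C = (32.00·1.700 + 4.450·140.0) / 36.45 = 677.4/36.45 = 18.58 mg/L.
18.58·exp(−k·t) = 4.7 → t = ln(18.58/4.7)/k = 59090 s = 16.42 h.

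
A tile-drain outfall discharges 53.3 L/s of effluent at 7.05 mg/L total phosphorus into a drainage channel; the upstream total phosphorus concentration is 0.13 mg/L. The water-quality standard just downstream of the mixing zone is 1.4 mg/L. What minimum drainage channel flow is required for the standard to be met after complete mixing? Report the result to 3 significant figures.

237 L/s

Set C_mix = 1.4: (Q·0.1300 + 53.30·7.050) / (Q + 53.30) = 1.4
→ Q = 53.30·(7.050 − 1.4)/(1.4 − 0.1300) = 237.1 L/s.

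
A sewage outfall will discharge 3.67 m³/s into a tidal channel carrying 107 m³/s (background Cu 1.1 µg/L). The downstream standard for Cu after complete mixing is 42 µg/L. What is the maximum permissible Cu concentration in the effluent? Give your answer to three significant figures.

1230 µg/L

At the limit, (Qr·Cr + Qe·Cₑ)/(Qr + Qe) = 42:
Cₑ = (110.7·42 − 107.0·1.100) / 3.670 = 1234 µg/L.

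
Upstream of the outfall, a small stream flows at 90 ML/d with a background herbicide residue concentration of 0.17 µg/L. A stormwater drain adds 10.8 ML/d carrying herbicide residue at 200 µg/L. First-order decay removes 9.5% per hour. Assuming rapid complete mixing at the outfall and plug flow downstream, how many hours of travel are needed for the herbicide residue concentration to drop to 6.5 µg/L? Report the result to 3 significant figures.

12.0 h

Mass balance: C = (90.00·0.1700 + 10.80·200.0) / 100.8 = 2175/100.8 = 21.58 µg/L.
9.5%/h lost → k = −ln(1 − 0.095) = 0.09982 h⁻¹.
21.58·exp(−k·t) = 6.5 → t = ln(21.58/6.5)/k = 43280 s = 12.02 h.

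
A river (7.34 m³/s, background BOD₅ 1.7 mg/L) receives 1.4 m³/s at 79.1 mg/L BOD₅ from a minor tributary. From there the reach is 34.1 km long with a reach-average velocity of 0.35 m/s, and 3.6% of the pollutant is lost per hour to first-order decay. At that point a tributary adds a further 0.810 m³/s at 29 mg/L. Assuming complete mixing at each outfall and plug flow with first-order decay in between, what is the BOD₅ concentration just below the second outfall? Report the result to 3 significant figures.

7.24 mg/L

Flow-weighted average: C = (7.340·1.700 + 1.400·79.10) / 8.740 = 123.2/8.740 = 14.10 mg/L; combined flow 8.740 m³/s.
Travel time t = 34.1·1000 / 0.35 = 97430 s = 27.06 h.
3.6%/h lost → k = −ln(1 − 0.036) = 0.03666 h⁻¹.
Applying C = C₀e^(−kt): 14.10 × 0.3707 = 5.227 mg/L.
At the second outfall, C = (8.740·5.227 + 0.8100·29.00) / (8.740 + 0.8100) = 7.243 mg/L.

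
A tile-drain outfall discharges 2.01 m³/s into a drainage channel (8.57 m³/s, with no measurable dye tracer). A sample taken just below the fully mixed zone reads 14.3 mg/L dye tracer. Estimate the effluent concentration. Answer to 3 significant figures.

75.3 mg/L

Mass balance: 8.570·0 + 2.010·Cₑ = 10.58·14.30
→ Cₑ = (10.58·14.30 − 8.570·0) / 2.010 = 75.27 mg/L.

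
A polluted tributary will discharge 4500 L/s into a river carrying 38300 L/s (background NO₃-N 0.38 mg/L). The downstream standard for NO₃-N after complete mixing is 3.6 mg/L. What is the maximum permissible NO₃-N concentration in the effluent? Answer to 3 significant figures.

31.0 mg/L

At the limit, (Qr·Cr + Qe·Cₑ)/(Qr + Qe) = 3.6:
Cₑ = (42800·3.6 − 38300·0.3800) / 4500 = 31.01 mg/L.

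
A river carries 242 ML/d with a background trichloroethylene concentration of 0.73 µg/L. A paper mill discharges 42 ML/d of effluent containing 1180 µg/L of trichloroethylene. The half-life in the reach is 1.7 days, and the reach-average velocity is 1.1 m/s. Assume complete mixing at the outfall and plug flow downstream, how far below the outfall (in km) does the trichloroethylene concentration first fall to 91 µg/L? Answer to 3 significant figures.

Flow-weighted average: C = (242.0·0.7300 + 42.00·1180) / 284.0 = 49740/284.0 = 175.1 µg/L.
Half-life 1.7 d → k = ln 2 / 1.7 = 0.4077 d⁻¹.
Set 175.1·exp(−k·t) = 91 → t = ln(175.1/91)/k = 138700 s = 38.53 h.
Distance = v·t = 1.1·138700 = 152600 m = 152.6 km.

153 km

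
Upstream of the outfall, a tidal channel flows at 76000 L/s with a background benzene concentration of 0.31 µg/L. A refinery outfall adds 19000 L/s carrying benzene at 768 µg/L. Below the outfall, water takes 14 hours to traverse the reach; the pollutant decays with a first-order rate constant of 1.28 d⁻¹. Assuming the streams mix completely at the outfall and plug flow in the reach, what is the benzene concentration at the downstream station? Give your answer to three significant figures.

72.9 µg/L

Mixed concentration C = ΣQC/ΣQ = (76000·0.3100 + 19000·768.0) / 95000 = 14620000/95000 = 153.8 µg/L.
Decay over the reach: 153.8·exp(−kt) = 153.8·0.4739 = 72.92 µg/L.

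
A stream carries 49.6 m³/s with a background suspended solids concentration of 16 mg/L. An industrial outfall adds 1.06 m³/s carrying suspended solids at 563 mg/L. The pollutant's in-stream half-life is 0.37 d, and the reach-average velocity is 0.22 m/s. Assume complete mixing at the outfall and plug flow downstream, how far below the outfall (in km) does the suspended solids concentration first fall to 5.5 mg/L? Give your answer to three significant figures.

Mass balance: C = (49.60·16.00 + 1.060·563.0) / 50.66 = 1390/50.66 = 27.45 mg/L.
Half-life 0.37 d → k = ln 2 / 0.37 = 1.873 d⁻¹.
Set 27.45·exp(−k·t) = 5.5 → t = ln(27.45/5.5)/k = 74140 s = 20.59 h.
Distance = v·t = 0.22·74140 = 16310 m = 16.31 km.

16.3 km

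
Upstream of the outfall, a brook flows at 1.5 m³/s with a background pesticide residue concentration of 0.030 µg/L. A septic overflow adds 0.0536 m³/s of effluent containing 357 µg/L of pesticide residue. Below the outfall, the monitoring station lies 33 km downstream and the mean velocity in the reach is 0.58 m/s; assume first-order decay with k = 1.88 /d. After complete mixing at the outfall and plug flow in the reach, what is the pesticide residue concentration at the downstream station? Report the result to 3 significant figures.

3.58 µg/L

Mixed concentration C = ΣQC/ΣQ = (1.500·0.03000 + 0.05360·357.0) / 1.554 = 19.18/1.554 = 12.35 µg/L.
Travel time t = 33·1000 / 0.58 = 56900 s = 15.80 h.
Decay over the reach: 12.35·exp(−kt) = 12.35·0.2900 = 3.580 µg/L.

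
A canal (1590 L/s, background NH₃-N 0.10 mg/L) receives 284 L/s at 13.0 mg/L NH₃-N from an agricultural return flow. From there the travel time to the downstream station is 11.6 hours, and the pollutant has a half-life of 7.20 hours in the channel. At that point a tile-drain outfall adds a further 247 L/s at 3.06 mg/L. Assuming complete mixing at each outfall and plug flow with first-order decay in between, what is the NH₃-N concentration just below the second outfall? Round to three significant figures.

Flow-weighted average: C = (1590·0.1000 + 284.0·13.00) / 1874 = 3851/1874 = 2.055 mg/L; combined flow 1874 L/s.
Half-life 7.20 h → k = ln 2 / 7.20 = 0.09627 h⁻¹ = 2.310 d⁻¹.
Applying C = C₀e^(−kt): 2.055 × 0.3273 = 0.6727 mg/L.
At the second outfall, C = (1874·0.6727 + 247.0·3.060) / (1874 + 247.0) = 0.9507 mg/L.

0.951 mg/L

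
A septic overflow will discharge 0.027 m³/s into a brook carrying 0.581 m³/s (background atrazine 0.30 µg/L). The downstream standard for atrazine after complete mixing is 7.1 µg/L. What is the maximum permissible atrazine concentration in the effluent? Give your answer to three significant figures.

153 µg/L

At the limit, (Qr·Cr + Qe·Cₑ)/(Qr + Qe) = 7.1:
Cₑ = (0.6080·7.1 − 0.5810·0.3000) / 0.02700 = 153.4 µg/L.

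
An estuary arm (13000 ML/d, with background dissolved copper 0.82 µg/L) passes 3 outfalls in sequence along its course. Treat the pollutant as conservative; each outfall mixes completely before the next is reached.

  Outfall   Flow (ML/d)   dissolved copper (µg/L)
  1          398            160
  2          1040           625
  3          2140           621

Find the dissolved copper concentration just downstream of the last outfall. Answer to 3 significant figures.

Outfall 1: combined Q = 13400 ML/d; C = (13000·0.8200 + 398.0·160.0)/13400 = 5.549 µg/L.
Outfall 2: combined Q = 14440 ML/d; C = (13400·5.549 + 1040·625.0)/14440 = 50.17 µg/L.
Outfall 3: combined Q = 16580 ML/d; C = (14440·50.17 + 2140·621.0)/16580 = 123.9 µg/L.

124 µg/L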